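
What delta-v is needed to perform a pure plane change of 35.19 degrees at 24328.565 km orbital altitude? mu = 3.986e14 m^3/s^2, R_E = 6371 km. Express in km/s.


r = 30699.5650 km = 3.0699565e+07 m
V = sqrt(mu/r) = 3603.3175 m/s
di = 35.19 deg = 0.6141814 rad
dV = 2*V*sin(di/2) = 2*3603.3175*sin(0.3070907)
dV = 2178.4700 m/s = 2.1785 km/s

2.1785 km/s


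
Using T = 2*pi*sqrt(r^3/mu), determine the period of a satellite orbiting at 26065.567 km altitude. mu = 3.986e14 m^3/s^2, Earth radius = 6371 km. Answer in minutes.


r = 32436.5670 km = 3.2436567e+07 m
T = 2*pi*sqrt(r^3/mu) = 2*pi*sqrt(3.4127514e+22 / 3.986e14)
T = 58138.4630 s = 968.9744 min

968.9744 minutes


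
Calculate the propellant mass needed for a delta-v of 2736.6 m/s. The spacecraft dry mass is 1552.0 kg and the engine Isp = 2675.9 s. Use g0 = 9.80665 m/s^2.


ve = Isp * g0 = 2675.9 * 9.80665 = 26241.614735 m/s
mass ratio = exp(dv/ve) = exp(2736.6/26241.614735) = 1.10991645
m_prop = m_dry * (mr - 1) = 1552.0 * (1.10991645 - 1)
m_prop = 170.5903 kg

170.5903 kg


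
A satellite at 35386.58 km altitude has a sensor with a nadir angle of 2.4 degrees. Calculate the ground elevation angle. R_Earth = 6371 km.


r = R_E + alt = 41757.5800 km
Law of sines in the satellite / Earth-center / ground-point triangle:
  sin(nadir)/R_E = sin(90 + el)/r  =>  cos(el) = (r/R_E)*sin(nadir)
cos(el) = (41757.5800 / 6371.0000) * sin(2.4 deg) = 0.2744665
el = arccos(0.2744665) = 74.0698 deg
(Earth-central angle = 90 - nadir - el = 13.5302 deg)

74.0698 degrees


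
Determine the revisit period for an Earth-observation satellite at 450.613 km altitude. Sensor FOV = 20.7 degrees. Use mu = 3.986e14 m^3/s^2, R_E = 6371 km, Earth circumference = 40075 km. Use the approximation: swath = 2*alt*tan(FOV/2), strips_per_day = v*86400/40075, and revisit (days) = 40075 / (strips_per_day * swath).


swath = 2*450.613*tan(0.1806416) = 164.5931 km
v = sqrt(mu/r) = 7644.0780 m/s = 7.6441 km/s
strips/day = v*86400/40075 = 7.6441*86400/40075 = 16.4803
coverage/day = strips * swath = 16.4803 * 164.5931 = 2712.5448 km
revisit = 40075 / 2712.5448 = 14.7739 days

14.7739 days


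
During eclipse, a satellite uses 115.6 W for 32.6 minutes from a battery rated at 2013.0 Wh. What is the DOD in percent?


E_used = P * t / 60 = 115.6 * 32.6 / 60 = 62.8093 Wh
DOD = E_used / E_total * 100 = 62.8093 / 2013.0 * 100
DOD = 3.1202 %

3.1202 %


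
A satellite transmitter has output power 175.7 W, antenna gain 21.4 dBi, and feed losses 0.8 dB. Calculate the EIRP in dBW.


Pt = 175.7 W = 22.4477 dBW
EIRP = Pt_dBW + Gt - losses = 22.4477 + 21.4 - 0.8 = 43.0477 dBW

43.0477 dBW


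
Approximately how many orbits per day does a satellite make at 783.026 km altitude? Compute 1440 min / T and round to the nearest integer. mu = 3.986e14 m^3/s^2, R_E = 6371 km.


r = 7.154026e+06 m
T = 2*pi*sqrt(r^3/mu) = 6021.9479 s = 100.3658 min
revs/day = 1440 / 100.3658 = 14.3475
Rounded: 14 revolutions per day

14 revolutions per day


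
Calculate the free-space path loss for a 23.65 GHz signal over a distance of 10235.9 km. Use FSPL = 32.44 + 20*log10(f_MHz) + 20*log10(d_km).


f = 23.65 GHz = 23650.0000 MHz
d = 10235.9 km
FSPL = 32.44 + 20*log10(23650.0000) + 20*log10(10235.9)
FSPL = 32.44 + 87.4766 + 80.2025
FSPL = 200.1191 dB

200.1191 dB


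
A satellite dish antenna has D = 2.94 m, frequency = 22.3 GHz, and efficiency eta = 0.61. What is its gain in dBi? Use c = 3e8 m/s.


lambda = c/f = 3e8 / 2.23e+10 = 0.01345291 m
G = eta*(pi*D/lambda)^2 = 0.61*(pi*2.94/0.01345291)^2
G = 287535.4909 (linear)
G = 10*log10(287535.4909) = 54.5869 dBi

54.5869 dBi


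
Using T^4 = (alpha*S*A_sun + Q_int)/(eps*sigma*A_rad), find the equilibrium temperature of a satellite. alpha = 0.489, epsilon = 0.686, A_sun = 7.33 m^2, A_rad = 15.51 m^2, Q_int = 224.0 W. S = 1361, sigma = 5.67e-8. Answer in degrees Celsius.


Numerator = alpha*S*A_sun + Q_int = 0.489*1361*7.33 + 224.0 = 5102.3276 W
Denominator = eps*sigma*A_rad = 0.686*5.67e-8*15.51 = 6.0328006e-07 W/K^4
T^4 = 8.4576433e+09 K^4
T = 303.2581 K = 30.1081 C

30.1081 degrees Celsius


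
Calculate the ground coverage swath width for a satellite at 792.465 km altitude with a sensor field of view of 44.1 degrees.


FOV = 44.1 deg = 0.7696902 rad
swath = 2 * alt * tan(FOV/2) = 2 * 792.465 * tan(0.3848451)
swath = 2 * 792.465 * 0.4050417
swath = 641.9627 km

641.9627 km


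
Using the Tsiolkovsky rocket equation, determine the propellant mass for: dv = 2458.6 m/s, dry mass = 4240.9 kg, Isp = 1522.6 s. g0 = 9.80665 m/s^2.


ve = Isp * g0 = 1522.6 * 9.80665 = 14931.605290 m/s
mass ratio = exp(dv/ve) = exp(2458.6/14931.605290) = 1.17898918
m_prop = m_dry * (mr - 1) = 4240.9 * (1.17898918 - 1)
m_prop = 759.0752 kg

759.0752 kg


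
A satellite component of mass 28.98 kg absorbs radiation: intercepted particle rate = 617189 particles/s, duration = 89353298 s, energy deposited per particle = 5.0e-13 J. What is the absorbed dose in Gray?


Total energy deposited = rate * time * E_per
  = 617189 * 89353298 * 5.0e-13 = 27.5739 J
Dose = E_total / mass = 27.5739 / 28.98
Dose = 0.9514816 Gy

0.9515 Gy


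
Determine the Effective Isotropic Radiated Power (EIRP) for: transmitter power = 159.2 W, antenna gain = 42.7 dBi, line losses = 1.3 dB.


Pt = 159.2 W = 22.0194 dBW
EIRP = Pt_dBW + Gt - losses = 22.0194 + 42.7 - 1.3 = 63.4194 dBW

63.4194 dBW


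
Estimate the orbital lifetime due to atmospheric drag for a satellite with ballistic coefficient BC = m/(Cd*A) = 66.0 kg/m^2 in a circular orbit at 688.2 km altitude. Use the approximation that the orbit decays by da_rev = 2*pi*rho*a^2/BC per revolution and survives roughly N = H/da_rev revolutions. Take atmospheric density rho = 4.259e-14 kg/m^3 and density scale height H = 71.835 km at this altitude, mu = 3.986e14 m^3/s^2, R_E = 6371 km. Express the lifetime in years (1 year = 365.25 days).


a = R_E + alt = 7059.2000 km = 7.0592e+06 m
da_rev = 2*pi*rho*a^2/BC = 2*pi*4.259e-14*(7.0592e+06)^2/66.0 = 0.202047995 m per revolution
N = H/da_rev = 71835.0000 m / 0.202047995 m = 355534.3368 revolutions
P = 2*pi*sqrt(a^3/mu) = 5902.6149 s
lifetime = N*P = 355534.3368 * 5902.6149 = 2.0985823e+09 s = 24289.1467 days
years = 24289.1467 / 365.25 = 66.5001 years

66.5001 years


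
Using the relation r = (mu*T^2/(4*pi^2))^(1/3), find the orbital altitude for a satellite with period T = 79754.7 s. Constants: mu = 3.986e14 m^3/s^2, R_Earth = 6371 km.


T = 79754.7 s
r = (mu*T^2/(4*pi^2))^(1/3) = (3.986e14 * 79754.7^2 / (4*pi^2))^(1/3)
r = 4.004639e+07 m = 40046.3904 km
alt = r - R_E = 40046.3904 - 6371 = 33675.3904 km

33675.3904 km


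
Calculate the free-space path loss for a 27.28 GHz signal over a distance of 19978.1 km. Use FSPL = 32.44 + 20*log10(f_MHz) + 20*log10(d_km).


f = 27.28 GHz = 27280.0000 MHz
d = 19978.1 km
FSPL = 32.44 + 20*log10(27280.0000) + 20*log10(19978.1)
FSPL = 32.44 + 88.7169 + 86.0111
FSPL = 207.1680 dB

207.1680 dB


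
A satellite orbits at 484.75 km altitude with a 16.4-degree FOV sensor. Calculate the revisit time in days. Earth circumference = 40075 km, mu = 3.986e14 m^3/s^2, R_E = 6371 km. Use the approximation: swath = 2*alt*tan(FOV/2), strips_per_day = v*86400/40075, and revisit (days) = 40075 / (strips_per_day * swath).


swath = 2*484.75*tan(0.143117) = 139.7071 km
v = sqrt(mu/r) = 7625.0231 m/s = 7.6250 km/s
strips/day = v*86400/40075 = 7.6250*86400/40075 = 16.4392
coverage/day = strips * swath = 16.4392 * 139.7071 = 2296.6764 km
revisit = 40075 / 2296.6764 = 17.4491 days

17.4491 days


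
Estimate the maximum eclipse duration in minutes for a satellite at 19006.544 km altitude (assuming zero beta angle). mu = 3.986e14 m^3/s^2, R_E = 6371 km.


r = 25377.5440 km
T = 670.5549 min
Eclipse fraction = arcsin(R_E/r)/pi = arcsin(6371.0000/25377.5440)/pi
= arcsin(0.2510487)/pi = 0.08077544
Eclipse duration = 0.08077544 * 670.5549 = 54.1644 min

54.1644 minutes


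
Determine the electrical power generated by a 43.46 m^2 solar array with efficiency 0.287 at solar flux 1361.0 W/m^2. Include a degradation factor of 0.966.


P = area * eta * S * degradation
P = 43.46 * 0.287 * 1361.0 * 0.966
P = 16398.6037 W

16398.6037 W


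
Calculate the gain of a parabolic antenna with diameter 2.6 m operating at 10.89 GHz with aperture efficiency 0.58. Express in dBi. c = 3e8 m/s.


lambda = c/f = 3e8 / 1.089e+10 = 0.02754821 m
G = eta*(pi*D/lambda)^2 = 0.58*(pi*2.6/0.02754821)^2
G = 50990.3138 (linear)
G = 10*log10(50990.3138) = 47.0749 dBi

47.0749 dBi


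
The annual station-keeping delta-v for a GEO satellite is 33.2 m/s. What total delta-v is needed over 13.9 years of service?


dV = rate * years = 33.2 * 13.9
dV = 461.4800 m/s

461.4800 m/s


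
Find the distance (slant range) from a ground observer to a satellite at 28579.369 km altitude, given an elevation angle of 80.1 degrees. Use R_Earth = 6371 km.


h = 28579.369 km, el = 80.1 deg
d = -R_E*sin(el) + sqrt((R_E*sin(el))^2 + 2*R_E*h + h^2)
d = -6371.0000*sin(1.3980) + sqrt((6371.0000*0.9851093)^2 + 2*6371.0000*28579.369 + 28579.369^2)
d = 28657.0687 km

28657.0687 km


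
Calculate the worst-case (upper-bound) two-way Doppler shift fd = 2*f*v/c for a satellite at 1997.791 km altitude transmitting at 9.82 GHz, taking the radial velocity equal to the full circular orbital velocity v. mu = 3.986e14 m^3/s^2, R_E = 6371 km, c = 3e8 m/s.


r = 8.368791e+06 m
v = sqrt(mu/r) = 6901.4014 m/s (worst-case radial velocity)
f = 9.82 GHz = 9.82e+09 Hz
fd = 2*f*v/c = 2*9.82e+09*6901.4014/3.0e+08
fd = 451811.7435 Hz

451811.7435 Hz


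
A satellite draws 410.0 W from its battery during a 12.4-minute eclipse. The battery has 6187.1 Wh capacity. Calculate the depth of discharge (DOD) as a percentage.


E_used = P * t / 60 = 410.0 * 12.4 / 60 = 84.7333 Wh
DOD = E_used / E_total * 100 = 84.7333 / 6187.1 * 100
DOD = 1.3695 %

1.3695 %


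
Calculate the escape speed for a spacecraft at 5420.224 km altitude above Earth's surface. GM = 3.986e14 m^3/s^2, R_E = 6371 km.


r = 6371.0 + 5420.224 = 11791.2240 km = 1.1791224e+07 m
v_esc = sqrt(2*mu/r) = sqrt(2*3.986e14 / 1.1791224e+07)
v_esc = 8222.5060 m/s = 8.2225 km/s

8.2225 km/s


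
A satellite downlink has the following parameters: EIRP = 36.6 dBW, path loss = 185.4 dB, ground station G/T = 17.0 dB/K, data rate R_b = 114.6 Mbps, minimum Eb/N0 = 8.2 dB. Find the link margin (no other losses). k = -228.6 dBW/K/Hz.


C/N0 = EIRP - FSPL + G/T - k = 36.6 - 185.4 + 17.0 - (-228.6)
C/N0 = 96.8000 dB-Hz
R_b = 114.6 Mbps = 1.146e+08 bps -> 10*log10(R_b) = 80.5918 dB-Hz
Eb/N0 = C/N0 - 10*log10(R_b) = 96.8000 - 80.5918 = 16.2082 dB
Margin = Eb/N0 - Eb/N0_req = 16.2082 - 8.2 = 8.0082 dB (link closes)

8.0082 dB


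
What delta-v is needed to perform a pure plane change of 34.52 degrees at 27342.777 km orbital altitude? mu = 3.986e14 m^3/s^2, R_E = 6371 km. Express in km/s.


r = 33713.7770 km = 3.3713777e+07 m
V = sqrt(mu/r) = 3438.4676 m/s
di = 34.52 deg = 0.6024877 rad
dV = 2*V*sin(di/2) = 2*3438.4676*sin(0.3012438)
dV = 2040.4435 m/s = 2.0404 km/s

2.0404 km/s


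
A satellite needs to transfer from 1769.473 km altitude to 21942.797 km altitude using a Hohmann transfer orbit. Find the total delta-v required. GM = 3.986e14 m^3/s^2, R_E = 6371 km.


r1 = 8140.4730 km = 8.140473e+06 m
r2 = 28313.7970 km = 2.8313797e+07 m
dv1 = sqrt(mu/r1)*(sqrt(2*r2/(r1+r2)) - 1) = 1723.8344 m/s
dv2 = sqrt(mu/r2)*(1 - sqrt(2*r1/(r1+r2))) = 1244.5915 m/s
total dv = |dv1| + |dv2| = 1723.8344 + 1244.5915 = 2968.4260 m/s = 2.9684 km/s

2.9684 km/s


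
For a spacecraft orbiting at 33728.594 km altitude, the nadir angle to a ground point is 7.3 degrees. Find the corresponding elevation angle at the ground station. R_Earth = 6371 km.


r = R_E + alt = 40099.5940 km
Law of sines in the satellite / Earth-center / ground-point triangle:
  sin(nadir)/R_E = sin(90 + el)/r  =>  cos(el) = (r/R_E)*sin(nadir)
cos(el) = (40099.5940 / 6371.0000) * sin(7.3 deg) = 0.799755
el = arccos(0.799755) = 36.8933 deg
(Earth-central angle = 90 - nadir - el = 45.8067 deg)

36.8933 degrees


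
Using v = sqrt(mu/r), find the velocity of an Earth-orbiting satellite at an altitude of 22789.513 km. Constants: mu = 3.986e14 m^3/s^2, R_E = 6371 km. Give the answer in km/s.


r = R_E + alt = 6371.0 + 22789.513 = 29160.5130 km = 2.9160513e+07 m
v = sqrt(mu/r) = sqrt(3.986e14 / 2.9160513e+07) = 3697.1840 m/s = 3.6972 km/s

3.6972 km/s


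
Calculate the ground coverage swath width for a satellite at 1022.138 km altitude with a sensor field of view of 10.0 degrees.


FOV = 10.0 deg = 0.1745329 rad
swath = 2 * alt * tan(FOV/2) = 2 * 1022.138 * tan(0.08726646)
swath = 2 * 1022.138 * 0.08748866
swath = 178.8510 km

178.8510 km


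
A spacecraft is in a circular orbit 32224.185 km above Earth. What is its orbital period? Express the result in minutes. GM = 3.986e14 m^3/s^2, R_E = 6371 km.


r = 38595.1850 km = 3.8595185e+07 m
T = 2*pi*sqrt(r^3/mu) = 2*pi*sqrt(5.7490936e+22 / 3.986e14)
T = 75458.9767 s = 1257.6496 min

1257.6496 minutes


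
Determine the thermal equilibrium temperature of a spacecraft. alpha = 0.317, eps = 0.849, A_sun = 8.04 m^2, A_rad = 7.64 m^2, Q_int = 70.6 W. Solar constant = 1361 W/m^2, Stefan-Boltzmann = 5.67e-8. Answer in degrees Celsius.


Numerator = alpha*S*A_sun + Q_int = 0.317*1361*8.04 + 70.6 = 3539.3535 W
Denominator = eps*sigma*A_rad = 0.849*5.67e-8*7.64 = 3.6777661e-07 W/K^4
T^4 = 9.6236502e+09 K^4
T = 313.2095 K = 40.0595 C

40.0595 degrees Celsius


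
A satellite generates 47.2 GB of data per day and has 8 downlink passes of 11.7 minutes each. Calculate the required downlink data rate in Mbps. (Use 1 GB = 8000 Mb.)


total contact time = 8 * 11.7 * 60 = 5616.0000 s
data = 47.2 GB = 377600.0000 Mb
rate = 377600.0000 / 5616.0000 = 67.2365 Mbps

67.2365 Mbps


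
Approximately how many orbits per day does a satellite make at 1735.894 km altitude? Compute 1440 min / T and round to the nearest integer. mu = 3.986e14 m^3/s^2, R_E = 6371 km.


r = 8.106894e+06 m
T = 2*pi*sqrt(r^3/mu) = 7264.2865 s = 121.0714 min
revs/day = 1440 / 121.0714 = 11.8938
Rounded: 12 revolutions per day

12 revolutions per day


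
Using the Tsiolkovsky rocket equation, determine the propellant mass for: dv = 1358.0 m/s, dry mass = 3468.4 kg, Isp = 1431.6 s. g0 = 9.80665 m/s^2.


ve = Isp * g0 = 1431.6 * 9.80665 = 14039.200140 m/s
mass ratio = exp(dv/ve) = exp(1358.0/14039.200140) = 1.10156198
m_prop = m_dry * (mr - 1) = 3468.4 * (1.10156198 - 1)
m_prop = 352.2576 kg

352.2576 kg


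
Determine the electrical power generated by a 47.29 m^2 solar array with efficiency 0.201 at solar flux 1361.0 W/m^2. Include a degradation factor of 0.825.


P = area * eta * S * degradation
P = 47.29 * 0.201 * 1361.0 * 0.825
P = 10672.7772 W

10672.7772 W


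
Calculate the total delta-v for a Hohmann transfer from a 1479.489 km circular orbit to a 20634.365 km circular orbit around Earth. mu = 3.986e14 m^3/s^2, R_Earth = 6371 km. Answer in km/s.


r1 = 7850.4890 km = 7.850489e+06 m
r2 = 27005.3650 km = 2.7005365e+07 m
dv1 = sqrt(mu/r1)*(sqrt(2*r2/(r1+r2)) - 1) = 1744.3950 m/s
dv2 = sqrt(mu/r2)*(1 - sqrt(2*r1/(r1+r2))) = 1263.3667 m/s
total dv = |dv1| + |dv2| = 1744.3950 + 1263.3667 = 3007.7617 m/s = 3.0078 km/s

3.0078 km/s


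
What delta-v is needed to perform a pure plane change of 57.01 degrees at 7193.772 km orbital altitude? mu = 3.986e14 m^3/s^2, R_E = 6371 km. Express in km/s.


r = 13564.7720 km = 1.3564772e+07 m
V = sqrt(mu/r) = 5420.7877 m/s
di = 57.01 deg = 0.9950122 rad
dV = 2*V*sin(di/2) = 2*5420.7877*sin(0.4975061)
dV = 5173.9841 m/s = 5.1740 km/s

5.1740 km/s


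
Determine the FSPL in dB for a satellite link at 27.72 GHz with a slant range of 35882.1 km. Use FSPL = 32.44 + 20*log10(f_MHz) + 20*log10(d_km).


f = 27.72 GHz = 27720.0000 MHz
d = 35882.1 km
FSPL = 32.44 + 20*log10(27720.0000) + 20*log10(35882.1)
FSPL = 32.44 + 88.8559 + 91.0976
FSPL = 212.3934 dB

212.3934 dB


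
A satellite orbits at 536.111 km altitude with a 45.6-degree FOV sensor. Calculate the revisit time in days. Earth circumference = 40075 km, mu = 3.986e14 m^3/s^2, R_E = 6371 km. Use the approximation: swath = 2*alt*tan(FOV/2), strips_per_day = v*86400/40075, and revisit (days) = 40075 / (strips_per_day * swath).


swath = 2*536.111*tan(0.3979351) = 450.7206 km
v = sqrt(mu/r) = 7596.6205 m/s = 7.5966 km/s
strips/day = v*86400/40075 = 7.5966*86400/40075 = 16.3780
coverage/day = strips * swath = 16.3780 * 450.7206 = 7381.8986 km
revisit = 40075 / 7381.8986 = 5.4288 days

5.4288 days


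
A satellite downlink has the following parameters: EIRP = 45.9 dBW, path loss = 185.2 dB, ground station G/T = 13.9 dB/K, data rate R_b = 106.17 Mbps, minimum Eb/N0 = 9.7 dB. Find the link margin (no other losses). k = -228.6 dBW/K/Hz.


C/N0 = EIRP - FSPL + G/T - k = 45.9 - 185.2 + 13.9 - (-228.6)
C/N0 = 103.2000 dB-Hz
R_b = 106.17 Mbps = 1.0617e+08 bps -> 10*log10(R_b) = 80.2600 dB-Hz
Eb/N0 = C/N0 - 10*log10(R_b) = 103.2000 - 80.2600 = 22.9400 dB
Margin = Eb/N0 - Eb/N0_req = 22.9400 - 9.7 = 13.2400 dB (link closes)

13.2400 dB


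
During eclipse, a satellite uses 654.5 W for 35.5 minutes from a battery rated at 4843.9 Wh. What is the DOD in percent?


E_used = P * t / 60 = 654.5 * 35.5 / 60 = 387.2458 Wh
DOD = E_used / E_total * 100 = 387.2458 / 4843.9 * 100
DOD = 7.9945 %

7.9945 %


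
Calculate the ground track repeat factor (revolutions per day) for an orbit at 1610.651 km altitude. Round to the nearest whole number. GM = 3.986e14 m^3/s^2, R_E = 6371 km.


r = 7.981651e+06 m
T = 2*pi*sqrt(r^3/mu) = 7096.5999 s = 118.2767 min
revs/day = 1440 / 118.2767 = 12.1748
Rounded: 12 revolutions per day

12 revolutions per day


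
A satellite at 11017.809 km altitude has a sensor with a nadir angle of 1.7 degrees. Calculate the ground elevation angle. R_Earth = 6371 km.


r = R_E + alt = 17388.8090 km
Law of sines in the satellite / Earth-center / ground-point triangle:
  sin(nadir)/R_E = sin(90 + el)/r  =>  cos(el) = (r/R_E)*sin(nadir)
cos(el) = (17388.8090 / 6371.0000) * sin(1.7 deg) = 0.08097012
el = arccos(0.08097012) = 85.3557 deg
(Earth-central angle = 90 - nadir - el = 2.9443 deg)

85.3557 degrees


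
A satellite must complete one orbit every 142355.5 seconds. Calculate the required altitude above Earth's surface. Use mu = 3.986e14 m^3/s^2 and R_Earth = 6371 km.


T = 142355.5 s
r = (mu*T^2/(4*pi^2))^(1/3) = (3.986e14 * 142355.5^2 / (4*pi^2))^(1/3)
r = 5.8926234e+07 m = 58926.2341 km
alt = r - R_E = 58926.2341 - 6371 = 52555.2341 km

52555.2341 km


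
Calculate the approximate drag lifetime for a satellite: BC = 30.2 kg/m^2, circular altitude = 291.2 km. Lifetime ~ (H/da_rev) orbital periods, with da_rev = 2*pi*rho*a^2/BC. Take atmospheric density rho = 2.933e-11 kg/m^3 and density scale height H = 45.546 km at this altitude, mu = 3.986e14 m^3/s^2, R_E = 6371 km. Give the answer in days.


a = R_E + alt = 6662.2000 km = 6.6622e+06 m
da_rev = 2*pi*rho*a^2/BC = 2*pi*2.933e-11*(6.6622e+06)^2/30.2 = 270.844687 m per revolution
N = H/da_rev = 45546.0000 m / 270.844687 m = 168.1628 revolutions
P = 2*pi*sqrt(a^3/mu) = 5411.7499 s
lifetime = N*P = 168.1628 * 5411.7499 = 910055.0030 s = 10.5330 days

10.5330 days


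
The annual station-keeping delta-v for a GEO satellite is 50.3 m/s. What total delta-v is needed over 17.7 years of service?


dV = rate * years = 50.3 * 17.7
dV = 890.3100 m/s

890.3100 m/s


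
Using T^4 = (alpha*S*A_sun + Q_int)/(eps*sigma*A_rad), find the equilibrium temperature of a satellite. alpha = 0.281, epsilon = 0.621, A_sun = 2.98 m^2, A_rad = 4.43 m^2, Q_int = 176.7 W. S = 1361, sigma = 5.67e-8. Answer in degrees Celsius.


Numerator = alpha*S*A_sun + Q_int = 0.281*1361*2.98 + 176.7 = 1316.3742 W
Denominator = eps*sigma*A_rad = 0.621*5.67e-8*4.43 = 1.559834e-07 W/K^4
T^4 = 8.439194e+09 K^4
T = 303.0925 K = 29.9425 C

29.9425 degrees Celsius


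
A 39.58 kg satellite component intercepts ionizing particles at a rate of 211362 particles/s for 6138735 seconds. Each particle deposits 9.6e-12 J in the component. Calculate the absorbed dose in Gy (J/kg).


Total energy deposited = rate * time * E_per
  = 211362 * 6138735 * 9.6e-12 = 12.4560 J
Dose = E_total / mass = 12.4560 / 39.58
Dose = 0.3147033 Gy

0.3147 Gy


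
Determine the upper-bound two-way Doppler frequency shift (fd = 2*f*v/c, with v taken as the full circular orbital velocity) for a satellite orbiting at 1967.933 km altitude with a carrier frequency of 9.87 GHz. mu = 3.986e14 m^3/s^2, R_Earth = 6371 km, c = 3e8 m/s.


r = 8.338933e+06 m
v = sqrt(mu/r) = 6913.7458 m/s (worst-case radial velocity)
f = 9.87 GHz = 9.87e+09 Hz
fd = 2*f*v/c = 2*9.87e+09*6913.7458/3.0e+08
fd = 454924.4708 Hz

454924.4708 Hz


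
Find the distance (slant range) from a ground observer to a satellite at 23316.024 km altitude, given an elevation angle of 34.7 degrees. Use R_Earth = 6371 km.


h = 23316.024 km, el = 34.7 deg
d = -R_E*sin(el) + sqrt((R_E*sin(el))^2 + 2*R_E*h + h^2)
d = -6371.0000*sin(0.6056293) + sqrt((6371.0000*0.5692795)^2 + 2*6371.0000*23316.024 + 23316.024^2)
d = 25594.4139 km

25594.4139 km


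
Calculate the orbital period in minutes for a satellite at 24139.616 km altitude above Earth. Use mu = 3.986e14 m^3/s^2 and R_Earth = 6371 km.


r = 30510.6160 km = 3.0510616e+07 m
T = 2*pi*sqrt(r^3/mu) = 2*pi*sqrt(2.8402262e+22 / 3.986e14)
T = 53038.0667 s = 883.9678 min

883.9678 minutes


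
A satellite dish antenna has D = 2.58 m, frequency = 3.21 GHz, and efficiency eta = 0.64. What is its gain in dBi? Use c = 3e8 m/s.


lambda = c/f = 3e8 / 3.21e+09 = 0.09345794 m
G = eta*(pi*D/lambda)^2 = 0.64*(pi*2.58/0.09345794)^2
G = 4813.7850 (linear)
G = 10*log10(4813.7850) = 36.8249 dBi

36.8249 dBi


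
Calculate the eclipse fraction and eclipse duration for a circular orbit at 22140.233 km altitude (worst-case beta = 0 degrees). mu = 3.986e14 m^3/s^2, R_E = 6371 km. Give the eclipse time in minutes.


r = 28511.2330 km
T = 798.5166 min
Eclipse fraction = arcsin(R_E/r)/pi = arcsin(6371.0000/28511.2330)/pi
= arcsin(0.2234558)/pi = 0.07173383
Eclipse duration = 0.07173383 * 798.5166 = 57.2807 min

57.2807 minutes


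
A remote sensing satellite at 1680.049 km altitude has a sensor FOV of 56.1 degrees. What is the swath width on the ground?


FOV = 56.1 deg = 0.9791297 rad
swath = 2 * alt * tan(FOV/2) = 2 * 1680.049 * tan(0.4895649)
swath = 2 * 1680.049 * 0.5328293
swath = 1790.3588 km

1790.3588 km


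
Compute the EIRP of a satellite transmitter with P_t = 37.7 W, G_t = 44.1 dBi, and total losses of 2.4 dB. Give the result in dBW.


Pt = 37.7 W = 15.7634 dBW
EIRP = Pt_dBW + Gt - losses = 15.7634 + 44.1 - 2.4 = 57.4634 dBW

57.4634 dBW


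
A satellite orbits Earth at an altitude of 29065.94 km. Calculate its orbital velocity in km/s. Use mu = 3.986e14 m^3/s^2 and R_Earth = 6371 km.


r = R_E + alt = 6371.0 + 29065.94 = 35436.9400 km = 3.543694e+07 m
v = sqrt(mu/r) = sqrt(3.986e14 / 3.543694e+07) = 3353.8261 m/s = 3.3538 km/s

3.3538 km/s


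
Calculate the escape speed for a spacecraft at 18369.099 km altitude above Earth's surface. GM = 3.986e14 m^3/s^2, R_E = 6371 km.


r = 6371.0 + 18369.099 = 24740.0990 km = 2.4740099e+07 m
v_esc = sqrt(2*mu/r) = sqrt(2*3.986e14 / 2.4740099e+07)
v_esc = 5676.5299 m/s = 5.6765 km/s

5.6765 km/s


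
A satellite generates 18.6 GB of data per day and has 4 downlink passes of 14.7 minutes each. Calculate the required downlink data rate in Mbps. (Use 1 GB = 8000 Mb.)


total contact time = 4 * 14.7 * 60 = 3528.0000 s
data = 18.6 GB = 148800.0000 Mb
rate = 148800.0000 / 3528.0000 = 42.1769 Mbps

42.1769 Mbps


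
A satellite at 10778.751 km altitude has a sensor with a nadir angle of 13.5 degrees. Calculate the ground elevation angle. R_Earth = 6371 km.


r = R_E + alt = 17149.7510 km
Law of sines in the satellite / Earth-center / ground-point triangle:
  sin(nadir)/R_E = sin(90 + el)/r  =>  cos(el) = (r/R_E)*sin(nadir)
cos(el) = (17149.7510 / 6371.0000) * sin(13.5 deg) = 0.628399
el = arccos(0.628399) = 51.0679 deg
(Earth-central angle = 90 - nadir - el = 25.4321 deg)

51.0679 degrees


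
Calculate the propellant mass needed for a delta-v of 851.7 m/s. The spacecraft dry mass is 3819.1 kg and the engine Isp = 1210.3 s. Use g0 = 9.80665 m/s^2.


ve = Isp * g0 = 1210.3 * 9.80665 = 11868.988495 m/s
mass ratio = exp(dv/ve) = exp(851.7/11868.988495) = 1.07439577
m_prop = m_dry * (mr - 1) = 3819.1 * (1.07439577 - 1)
m_prop = 284.1249 kg

284.1249 kg


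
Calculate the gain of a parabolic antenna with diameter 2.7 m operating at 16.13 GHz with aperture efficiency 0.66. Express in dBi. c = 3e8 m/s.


lambda = c/f = 3e8 / 1.613e+10 = 0.01859888 m
G = eta*(pi*D/lambda)^2 = 0.66*(pi*2.7/0.01859888)^2
G = 137276.8909 (linear)
G = 10*log10(137276.8909) = 51.3760 dBi

51.3760 dBi


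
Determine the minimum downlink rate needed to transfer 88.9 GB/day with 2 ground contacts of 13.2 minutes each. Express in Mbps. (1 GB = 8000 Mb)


total contact time = 2 * 13.2 * 60 = 1584.0000 s
data = 88.9 GB = 711200.0000 Mb
rate = 711200.0000 / 1584.0000 = 448.9899 Mbps

448.9899 Mbps


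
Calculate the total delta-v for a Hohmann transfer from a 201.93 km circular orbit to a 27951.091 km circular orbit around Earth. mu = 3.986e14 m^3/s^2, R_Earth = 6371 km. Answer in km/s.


r1 = 6572.9300 km = 6.57293e+06 m
r2 = 34322.0910 km = 3.4322091e+07 m
dv1 = sqrt(mu/r1)*(sqrt(2*r2/(r1+r2)) - 1) = 2301.8381 m/s
dv2 = sqrt(mu/r2)*(1 - sqrt(2*r1/(r1+r2))) = 1475.7093 m/s
total dv = |dv1| + |dv2| = 2301.8381 + 1475.7093 = 3777.5473 m/s = 3.7775 km/s

3.7775 km/s


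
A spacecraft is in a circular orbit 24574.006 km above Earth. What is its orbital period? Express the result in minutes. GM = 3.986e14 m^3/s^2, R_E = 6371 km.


r = 30945.0060 km = 3.0945006e+07 m
T = 2*pi*sqrt(r^3/mu) = 2*pi*sqrt(2.9632733e+22 / 3.986e14)
T = 54174.7702 s = 902.9128 min

902.9128 minutes


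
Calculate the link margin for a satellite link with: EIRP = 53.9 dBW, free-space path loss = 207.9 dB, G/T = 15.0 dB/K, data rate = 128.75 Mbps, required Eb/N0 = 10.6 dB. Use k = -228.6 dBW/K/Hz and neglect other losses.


C/N0 = EIRP - FSPL + G/T - k = 53.9 - 207.9 + 15.0 - (-228.6)
C/N0 = 89.6000 dB-Hz
R_b = 128.75 Mbps = 1.2875e+08 bps -> 10*log10(R_b) = 81.0975 dB-Hz
Eb/N0 = C/N0 - 10*log10(R_b) = 89.6000 - 81.0975 = 8.5025 dB
Margin = Eb/N0 - Eb/N0_req = 8.5025 - 10.6 = -2.0975 dB (negative margin: link does not close)

-2.0975 dB


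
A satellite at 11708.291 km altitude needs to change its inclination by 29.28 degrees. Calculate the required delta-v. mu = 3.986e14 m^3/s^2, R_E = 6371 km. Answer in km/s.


r = 18079.2910 km = 1.8079291e+07 m
V = sqrt(mu/r) = 4695.4579 m/s
di = 29.28 deg = 0.5110324 rad
dV = 2*V*sin(di/2) = 2*4695.4579*sin(0.2555162)
dV = 2373.5059 m/s = 2.3735 km/s

2.3735 km/s


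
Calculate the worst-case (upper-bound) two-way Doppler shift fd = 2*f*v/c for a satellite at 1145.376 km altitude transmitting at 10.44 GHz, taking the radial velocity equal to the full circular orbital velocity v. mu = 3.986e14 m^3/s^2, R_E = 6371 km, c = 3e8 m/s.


r = 7.516376e+06 m
v = sqrt(mu/r) = 7282.2301 m/s (worst-case radial velocity)
f = 10.44 GHz = 1.044e+10 Hz
fd = 2*f*v/c = 2*1.044e+10*7282.2301/3.0e+08
fd = 506843.2163 Hz

506843.2163 Hz


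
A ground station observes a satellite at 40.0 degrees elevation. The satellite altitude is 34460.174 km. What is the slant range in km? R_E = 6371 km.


h = 34460.174 km, el = 40.0 deg
d = -R_E*sin(el) + sqrt((R_E*sin(el))^2 + 2*R_E*h + h^2)
d = -6371.0000*sin(0.6981317) + sqrt((6371.0000*0.6427876)^2 + 2*6371.0000*34460.174 + 34460.174^2)
d = 36443.2484 km

36443.2484 km


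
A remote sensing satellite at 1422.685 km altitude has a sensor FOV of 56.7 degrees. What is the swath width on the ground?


FOV = 56.7 deg = 0.9896017 rad
swath = 2 * alt * tan(FOV/2) = 2 * 1422.685 * tan(0.4948008)
swath = 2 * 1422.685 * 0.5395707
swath = 1535.2783 km

1535.2783 km


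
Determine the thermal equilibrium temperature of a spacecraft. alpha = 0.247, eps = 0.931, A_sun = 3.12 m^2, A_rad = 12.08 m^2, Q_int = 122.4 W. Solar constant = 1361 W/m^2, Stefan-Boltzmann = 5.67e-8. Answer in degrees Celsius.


Numerator = alpha*S*A_sun + Q_int = 0.247*1361*3.12 + 122.4 = 1171.2410 W
Denominator = eps*sigma*A_rad = 0.931*5.67e-8*12.08 = 6.3767542e-07 W/K^4
T^4 = 1.8367354e+09 K^4
T = 207.0197 K = -66.1303 C

-66.1303 degrees Celsius


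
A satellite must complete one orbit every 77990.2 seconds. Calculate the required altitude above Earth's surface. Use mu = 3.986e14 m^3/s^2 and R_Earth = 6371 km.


T = 77990.2 s
r = (mu*T^2/(4*pi^2))^(1/3) = (3.986e14 * 77990.2^2 / (4*pi^2))^(1/3)
r = 3.9453531e+07 m = 39453.5308 km
alt = r - R_E = 39453.5308 - 6371 = 33082.5308 km

33082.5308 km


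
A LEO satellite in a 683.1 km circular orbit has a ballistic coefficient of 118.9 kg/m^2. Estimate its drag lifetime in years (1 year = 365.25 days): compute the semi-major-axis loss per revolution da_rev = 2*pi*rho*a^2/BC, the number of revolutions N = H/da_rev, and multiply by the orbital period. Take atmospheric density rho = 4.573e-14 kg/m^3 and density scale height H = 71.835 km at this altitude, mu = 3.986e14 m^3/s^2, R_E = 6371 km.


a = R_E + alt = 7054.1000 km = 7.0541e+06 m
da_rev = 2*pi*rho*a^2/BC = 2*pi*4.573e-14*(7.0541e+06)^2/118.9 = 0.120249267 m per revolution
N = H/da_rev = 71835.0000 m / 0.120249267 m = 597384.0969 revolutions
P = 2*pi*sqrt(a^3/mu) = 5896.2195 s
lifetime = N*P = 597384.0969 * 5896.2195 = 3.5223077e+09 s = 40767.4506 days
years = 40767.4506 / 365.25 = 111.6152 years

111.6152 years


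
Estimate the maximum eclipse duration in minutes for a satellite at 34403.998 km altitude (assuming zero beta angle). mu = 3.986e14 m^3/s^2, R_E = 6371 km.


r = 40774.9980 km
T = 1365.6861 min
Eclipse fraction = arcsin(R_E/r)/pi = arcsin(6371.0000/40774.9980)/pi
= arcsin(0.1562477)/pi = 0.04993981
Eclipse duration = 0.04993981 * 1365.6861 = 68.2021 min

68.2021 minutes


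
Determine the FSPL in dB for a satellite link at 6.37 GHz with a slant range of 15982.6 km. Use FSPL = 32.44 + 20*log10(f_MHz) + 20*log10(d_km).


f = 6.37 GHz = 6370.0000 MHz
d = 15982.6 km
FSPL = 32.44 + 20*log10(6370.0000) + 20*log10(15982.6)
FSPL = 32.44 + 76.0828 + 84.0729
FSPL = 192.5957 dB

192.5957 dB


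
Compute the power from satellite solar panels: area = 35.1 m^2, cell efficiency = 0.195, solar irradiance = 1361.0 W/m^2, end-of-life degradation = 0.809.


P = area * eta * S * degradation
P = 35.1 * 0.195 * 1361.0 * 0.809
P = 7536.1299 W

7536.1299 W


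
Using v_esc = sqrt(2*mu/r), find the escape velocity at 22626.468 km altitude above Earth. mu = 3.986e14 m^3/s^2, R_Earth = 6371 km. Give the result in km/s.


r = 6371.0 + 22626.468 = 28997.4680 km = 2.8997468e+07 m
v_esc = sqrt(2*mu/r) = sqrt(2*3.986e14 / 2.8997468e+07)
v_esc = 5243.2867 m/s = 5.2433 km/s

5.2433 km/s


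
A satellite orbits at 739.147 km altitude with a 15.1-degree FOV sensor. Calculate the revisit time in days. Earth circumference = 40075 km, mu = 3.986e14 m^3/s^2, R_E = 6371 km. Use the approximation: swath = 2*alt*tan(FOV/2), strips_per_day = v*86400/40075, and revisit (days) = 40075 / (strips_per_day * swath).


swath = 2*739.147*tan(0.1317724) = 195.9337 km
v = sqrt(mu/r) = 7487.3711 m/s = 7.4874 km/s
strips/day = v*86400/40075 = 7.4874*86400/40075 = 16.1425
coverage/day = strips * swath = 16.1425 * 195.9337 = 3162.8502 km
revisit = 40075 / 3162.8502 = 12.6705 days

12.6705 days


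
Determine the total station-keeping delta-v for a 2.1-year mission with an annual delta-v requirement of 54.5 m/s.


dV = rate * years = 54.5 * 2.1
dV = 114.4500 m/s

114.4500 m/s


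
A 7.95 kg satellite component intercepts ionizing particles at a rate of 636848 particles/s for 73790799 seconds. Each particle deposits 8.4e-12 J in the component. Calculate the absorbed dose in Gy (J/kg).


Total energy deposited = rate * time * E_per
  = 636848 * 73790799 * 8.4e-12 = 394.7456 J
Dose = E_total / mass = 394.7456 / 7.95
Dose = 49.6535 Gy

49.6535 Gy


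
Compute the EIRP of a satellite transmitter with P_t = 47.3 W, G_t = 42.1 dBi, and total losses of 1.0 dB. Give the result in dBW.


Pt = 47.3 W = 16.7486 dBW
EIRP = Pt_dBW + Gt - losses = 16.7486 + 42.1 - 1.0 = 57.8486 dBW

57.8486 dBW


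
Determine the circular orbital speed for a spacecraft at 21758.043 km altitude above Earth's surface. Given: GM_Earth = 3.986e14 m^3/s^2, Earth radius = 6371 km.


r = R_E + alt = 6371.0 + 21758.043 = 28129.0430 km = 2.8129043e+07 m
v = sqrt(mu/r) = sqrt(3.986e14 / 2.8129043e+07) = 3764.3602 m/s = 3.7644 km/s

3.7644 km/s


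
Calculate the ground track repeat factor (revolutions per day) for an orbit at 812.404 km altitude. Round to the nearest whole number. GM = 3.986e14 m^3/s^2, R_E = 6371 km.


r = 7.183404e+06 m
T = 2*pi*sqrt(r^3/mu) = 6059.0796 s = 100.9847 min
revs/day = 1440 / 100.9847 = 14.2596
Rounded: 14 revolutions per day

14 revolutions per day


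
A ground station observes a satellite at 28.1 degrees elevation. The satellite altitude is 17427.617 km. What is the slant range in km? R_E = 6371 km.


h = 17427.617 km, el = 28.1 deg
d = -R_E*sin(el) + sqrt((R_E*sin(el))^2 + 2*R_E*h + h^2)
d = -6371.0000*sin(0.4904375) + sqrt((6371.0000*0.4710119)^2 + 2*6371.0000*17427.617 + 17427.617^2)
d = 20124.6980 km

20124.6980 km


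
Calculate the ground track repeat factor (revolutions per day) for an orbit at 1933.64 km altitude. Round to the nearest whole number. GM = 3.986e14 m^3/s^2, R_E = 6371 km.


r = 8.30464e+06 m
T = 2*pi*sqrt(r^3/mu) = 7531.6900 s = 125.5282 min
revs/day = 1440 / 125.5282 = 11.4715
Rounded: 11 revolutions per day

11 revolutions per day


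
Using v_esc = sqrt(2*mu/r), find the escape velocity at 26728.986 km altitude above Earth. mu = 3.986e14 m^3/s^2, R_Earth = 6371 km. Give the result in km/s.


r = 6371.0 + 26728.986 = 33099.9860 km = 3.3099986e+07 m
v_esc = sqrt(2*mu/r) = sqrt(2*3.986e14 / 3.3099986e+07)
v_esc = 4907.6066 m/s = 4.9076 km/s

4.9076 km/s


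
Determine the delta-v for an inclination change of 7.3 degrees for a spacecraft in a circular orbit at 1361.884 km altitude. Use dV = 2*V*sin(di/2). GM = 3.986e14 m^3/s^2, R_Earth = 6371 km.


r = 7732.8840 km = 7.732884e+06 m
V = sqrt(mu/r) = 7179.5612 m/s
di = 7.3 deg = 0.127409 rad
dV = 2*V*sin(di/2) = 2*7179.5612*sin(0.06370452)
dV = 914.1224 m/s = 0.9141224 km/s

0.9141 km/s


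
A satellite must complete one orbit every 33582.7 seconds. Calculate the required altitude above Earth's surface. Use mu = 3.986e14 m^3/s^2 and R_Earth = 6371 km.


T = 33582.7 s
r = (mu*T^2/(4*pi^2))^(1/3) = (3.986e14 * 33582.7^2 / (4*pi^2))^(1/3)
r = 2.2497604e+07 m = 22497.6035 km
alt = r - R_E = 22497.6035 - 6371 = 16126.6035 km

16126.6035 km


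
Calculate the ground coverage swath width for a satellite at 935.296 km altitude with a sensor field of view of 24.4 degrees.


FOV = 24.4 deg = 0.4258603 rad
swath = 2 * alt * tan(FOV/2) = 2 * 935.296 * tan(0.2129302)
swath = 2 * 935.296 * 0.2162077
swath = 404.4363 km

404.4363 km


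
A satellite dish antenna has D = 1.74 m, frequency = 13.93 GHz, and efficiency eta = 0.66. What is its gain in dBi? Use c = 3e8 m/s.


lambda = c/f = 3e8 / 1.393e+10 = 0.02153625 m
G = eta*(pi*D/lambda)^2 = 0.66*(pi*1.74/0.02153625)^2
G = 42520.8464 (linear)
G = 10*log10(42520.8464) = 46.2860 dBi

46.2860 dBi


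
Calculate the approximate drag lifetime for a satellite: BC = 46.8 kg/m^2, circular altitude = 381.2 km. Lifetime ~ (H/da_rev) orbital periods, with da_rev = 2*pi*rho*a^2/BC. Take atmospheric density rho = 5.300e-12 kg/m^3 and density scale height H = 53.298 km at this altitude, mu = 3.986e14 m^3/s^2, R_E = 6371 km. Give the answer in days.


a = R_E + alt = 6752.2000 km = 6.7522e+06 m
da_rev = 2*pi*rho*a^2/BC = 2*pi*5.300e-12*(6.7522e+06)^2/46.8 = 32.441467 m per revolution
N = H/da_rev = 53298.0000 m / 32.441467 m = 1642.8974 revolutions
P = 2*pi*sqrt(a^3/mu) = 5521.7809 s
lifetime = N*P = 1642.8974 * 5521.7809 = 9.0717192e+06 s = 104.9968 days

104.9968 days


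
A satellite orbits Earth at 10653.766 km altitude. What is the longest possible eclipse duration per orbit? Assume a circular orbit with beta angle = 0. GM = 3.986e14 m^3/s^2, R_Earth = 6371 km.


r = 17024.7660 km
T = 368.4527 min
Eclipse fraction = arcsin(R_E/r)/pi = arcsin(6371.0000/17024.7660)/pi
= arcsin(0.3742195)/pi = 0.1220894
Eclipse duration = 0.1220894 * 368.4527 = 44.9841 min

44.9841 minutes


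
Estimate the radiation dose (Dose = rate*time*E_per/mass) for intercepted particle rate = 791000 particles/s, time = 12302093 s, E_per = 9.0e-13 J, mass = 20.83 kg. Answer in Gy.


Total energy deposited = rate * time * E_per
  = 791000 * 12302093 * 9.0e-13 = 8.7579 J
Dose = E_total / mass = 8.7579 / 20.83
Dose = 0.4204446 Gy

0.4204 Gy


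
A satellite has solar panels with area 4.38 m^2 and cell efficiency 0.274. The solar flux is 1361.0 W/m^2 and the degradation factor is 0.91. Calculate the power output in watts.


P = area * eta * S * degradation
P = 4.38 * 0.274 * 1361.0 * 0.91
P = 1486.3606 W

1486.3606 W


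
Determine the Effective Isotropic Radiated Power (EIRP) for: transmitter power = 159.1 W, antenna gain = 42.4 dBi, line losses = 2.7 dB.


Pt = 159.1 W = 22.0167 dBW
EIRP = Pt_dBW + Gt - losses = 22.0167 + 42.4 - 2.7 = 61.7167 dBW

61.7167 dBW


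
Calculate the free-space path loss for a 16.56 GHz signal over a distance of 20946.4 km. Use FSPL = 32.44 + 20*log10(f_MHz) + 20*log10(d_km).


f = 16.56 GHz = 16560.0000 MHz
d = 20946.4 km
FSPL = 32.44 + 20*log10(16560.0000) + 20*log10(20946.4)
FSPL = 32.44 + 84.3812 + 86.4222
FSPL = 203.2434 dB

203.2434 dB


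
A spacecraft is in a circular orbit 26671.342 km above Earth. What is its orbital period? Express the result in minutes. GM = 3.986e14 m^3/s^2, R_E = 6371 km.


r = 33042.3420 km = 3.3042342e+07 m
T = 2*pi*sqrt(r^3/mu) = 2*pi*sqrt(3.6075509e+22 / 3.986e14)
T = 59774.7067 s = 996.2451 min

996.2451 minutes


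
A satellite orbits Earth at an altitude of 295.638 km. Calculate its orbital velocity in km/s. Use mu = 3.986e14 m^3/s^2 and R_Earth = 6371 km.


r = R_E + alt = 6371.0 + 295.638 = 6666.6380 km = 6.666638e+06 m
v = sqrt(mu/r) = sqrt(3.986e14 / 6.666638e+06) = 7732.4160 m/s = 7.7324 km/s

7.7324 km/s


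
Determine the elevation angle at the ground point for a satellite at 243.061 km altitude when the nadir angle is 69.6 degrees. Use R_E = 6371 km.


r = R_E + alt = 6614.0610 km
Law of sines in the satellite / Earth-center / ground-point triangle:
  sin(nadir)/R_E = sin(90 + el)/r  =>  cos(el) = (r/R_E)*sin(nadir)
cos(el) = (6614.0610 / 6371.0000) * sin(69.6 deg) = 0.9730404
el = arccos(0.9730404) = 13.3344 deg
(Earth-central angle = 90 - nadir - el = 7.0656 deg)

13.3344 degrees


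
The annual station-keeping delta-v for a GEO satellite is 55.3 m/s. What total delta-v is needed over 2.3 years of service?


dV = rate * years = 55.3 * 2.3
dV = 127.1900 m/s

127.1900 m/s


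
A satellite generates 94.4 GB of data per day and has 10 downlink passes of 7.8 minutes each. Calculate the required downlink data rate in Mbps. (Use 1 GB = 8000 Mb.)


total contact time = 10 * 7.8 * 60 = 4680.0000 s
data = 94.4 GB = 755200.0000 Mb
rate = 755200.0000 / 4680.0000 = 161.3675 Mbps

161.3675 Mbps


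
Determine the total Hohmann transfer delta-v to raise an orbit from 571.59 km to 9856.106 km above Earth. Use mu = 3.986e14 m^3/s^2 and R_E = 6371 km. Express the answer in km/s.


r1 = 6942.5900 km = 6.94259e+06 m
r2 = 16227.1060 km = 1.6227106e+07 m
dv1 = sqrt(mu/r1)*(sqrt(2*r2/(r1+r2)) - 1) = 1390.5601 m/s
dv2 = sqrt(mu/r2)*(1 - sqrt(2*r1/(r1+r2))) = 1119.4401 m/s
total dv = |dv1| + |dv2| = 1390.5601 + 1119.4401 = 2510.0003 m/s = 2.5100 km/s

2.5100 km/s


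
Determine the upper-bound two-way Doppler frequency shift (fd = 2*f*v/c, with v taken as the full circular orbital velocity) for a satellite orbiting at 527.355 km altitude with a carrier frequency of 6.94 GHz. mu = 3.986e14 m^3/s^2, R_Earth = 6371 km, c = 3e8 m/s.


r = 6.898355e+06 m
v = sqrt(mu/r) = 7601.4401 m/s (worst-case radial velocity)
f = 6.94 GHz = 6.94e+09 Hz
fd = 2*f*v/c = 2*6.94e+09*7601.4401/3.0e+08
fd = 351693.2949 Hz

351693.2949 Hz
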